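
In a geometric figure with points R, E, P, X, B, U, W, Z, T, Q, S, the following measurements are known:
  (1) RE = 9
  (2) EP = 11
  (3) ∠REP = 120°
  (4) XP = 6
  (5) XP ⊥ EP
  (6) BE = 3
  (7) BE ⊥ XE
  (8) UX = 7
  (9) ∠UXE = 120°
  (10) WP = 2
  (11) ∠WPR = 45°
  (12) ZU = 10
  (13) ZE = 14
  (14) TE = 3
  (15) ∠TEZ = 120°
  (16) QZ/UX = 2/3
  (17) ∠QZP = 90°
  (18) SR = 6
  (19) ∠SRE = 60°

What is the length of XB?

Step 1: By the law of cosines on triangle EPX: EX² = 11² + 6² − 2·11·6·cos(90°) = 157, so EX = √157.
Step 2: By the law of cosines on triangle XEB: XB² = √157² + 3² − 2·√157·3·cos(90°) = 166, so XB = √166.

Therefore, the length of XB = √166.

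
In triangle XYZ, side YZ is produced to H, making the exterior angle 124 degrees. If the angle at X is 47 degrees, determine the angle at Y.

The exterior angle theorem states that an exterior angle equals the sum of the two non-adjacent interior angles.
So 124 = 47 + angle Y, which gives angle Y = 124 - 47 = 77 degrees.

77 degrees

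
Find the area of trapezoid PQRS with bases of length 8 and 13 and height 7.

Area of a trapezoid = (base1 + base2) * height / 2
Area = (8 + 13) * 7 / 2
Area = 21 * 7 / 2
Area = 147 / 2
Area = 147/2

147/2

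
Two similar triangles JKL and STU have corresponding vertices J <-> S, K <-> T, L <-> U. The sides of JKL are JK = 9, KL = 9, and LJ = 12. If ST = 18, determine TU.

k = 18/9 = 2. TU = 2 * 9 = 18.

18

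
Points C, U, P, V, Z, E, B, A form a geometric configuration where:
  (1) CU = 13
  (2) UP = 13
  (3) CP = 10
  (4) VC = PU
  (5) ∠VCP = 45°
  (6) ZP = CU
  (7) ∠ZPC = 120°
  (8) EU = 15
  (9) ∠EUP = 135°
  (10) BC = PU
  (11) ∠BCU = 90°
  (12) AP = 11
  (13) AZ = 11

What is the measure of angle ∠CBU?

From the given relations: BC = PU = 13.
Step 1: By the law of cosines on triangle BCU: BU² = 13² + 13² − 2·13·13·cos(90°) = 338, so BU = 13·√2.
Step 2: By the inverse law of cosines on triangle CBU: cos(∠CBU) = (13² + (13·√2)² − 13²) / (2·13·13·√2) = 338/478 = 0.7071, so ∠CBU = 45°.

Therefore, the measure of angle ∠CBU = 45°.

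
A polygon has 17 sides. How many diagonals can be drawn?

The number of diagonals in an n-gon is n(n - 3)/2.
For n = 17: 17(17 - 3)/2 = 17 × 14 / 2 = 119.

119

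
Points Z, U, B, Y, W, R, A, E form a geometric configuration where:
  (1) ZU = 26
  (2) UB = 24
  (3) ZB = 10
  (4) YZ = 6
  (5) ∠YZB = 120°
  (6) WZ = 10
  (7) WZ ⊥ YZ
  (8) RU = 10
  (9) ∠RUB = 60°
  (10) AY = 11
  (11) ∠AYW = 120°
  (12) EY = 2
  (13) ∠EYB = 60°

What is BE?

Step 1: By the law of cosines on triangle BZY: BY² = 10² + 6² − 2·10·6·cos(120°) = 196, so BY = 14.
Step 2: By the law of cosines on triangle BYE: BE² = 14² + 2² − 2·14·2·cos(60°) = 172, so BE = 2·√43.

Therefore, the length of BE = 2·√43.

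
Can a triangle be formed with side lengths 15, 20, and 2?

Check the triangle inequality: 15 + 2 = 17 ≤ 20.
Since the sum of two sides does not exceed the third, no triangle can be formed.

No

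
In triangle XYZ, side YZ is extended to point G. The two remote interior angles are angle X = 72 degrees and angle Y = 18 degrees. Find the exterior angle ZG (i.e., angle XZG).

Exterior angle = 72 + 18 = 90 degrees (exterior angle theorem).

90 degrees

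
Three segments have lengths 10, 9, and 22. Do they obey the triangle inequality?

Check the triangle inequality: 10 + 9 = 19 ≤ 22.
Since the sum of two sides does not exceed the third, no triangle can be formed.

No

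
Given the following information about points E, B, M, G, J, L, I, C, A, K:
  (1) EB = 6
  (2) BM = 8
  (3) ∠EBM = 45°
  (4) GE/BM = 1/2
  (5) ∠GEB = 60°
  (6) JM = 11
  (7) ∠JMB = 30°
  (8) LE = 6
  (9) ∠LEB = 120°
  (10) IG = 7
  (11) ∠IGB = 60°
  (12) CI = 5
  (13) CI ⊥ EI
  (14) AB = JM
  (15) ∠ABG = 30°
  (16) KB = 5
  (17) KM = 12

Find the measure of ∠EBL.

Step 1: By the law of cosines on triangle BEL: BL² = 6² + 6² − 2·6·6·cos(120°) = 108, so BL = 6·√3.
Step 2: By the inverse law of cosines on triangle EBL: cos(∠EBL) = (6² + (6·√3)² − 6²) / (2·6·6·√3) = 108/124.71 = 0.866, so ∠EBL = 30°.

Therefore, the measure of angle ∠EBL = 30°.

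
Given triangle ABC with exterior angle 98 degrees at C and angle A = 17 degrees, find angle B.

The exterior angle theorem states that an exterior angle equals the sum of the two non-adjacent interior angles.
So 98 = 17 + angle B, which gives angle B = 98 - 17 = 81 degrees.

81 degrees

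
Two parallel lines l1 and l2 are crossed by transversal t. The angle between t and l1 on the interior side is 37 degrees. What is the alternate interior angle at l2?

Alternate interior angles formed by parallel lines and a transversal are equal.
The given angle is 37 degrees.
The alternate interior angle = 37 degrees.

37 degrees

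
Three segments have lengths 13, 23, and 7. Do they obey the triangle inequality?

The longest side is 23. The other two sides sum to 7 + 13 = 20.
Since 20 ≤ 23, the two shorter sides cannot reach around to close the triangle.

No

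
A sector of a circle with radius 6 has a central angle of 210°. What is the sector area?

The full circle has area πr² = π(6)² = 36*pi.
The sector covers 210° out of 360°, a fraction of 7/12.
Sector area = 36*pi × 7/12 = 21*pi.

21*pi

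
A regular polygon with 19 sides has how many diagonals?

Each of the 19 vertices connects to 16 non-adjacent vertices via diagonals.
Total connections = 19 × 16 = 304, but each diagonal is counted twice.
Number of diagonals = 304 / 2 = 152.

152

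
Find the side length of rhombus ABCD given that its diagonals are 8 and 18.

In a rhombus, the diagonals bisect each other perpendicularly, creating four congruent right triangles.
Each triangle has legs 4 (half of 8) and 9 (half of 18).
The hypotenuse of each right triangle is a side of the rhombus:
side = sqrt(4^2 + 9^2) = sqrt(97)

sqrt(97)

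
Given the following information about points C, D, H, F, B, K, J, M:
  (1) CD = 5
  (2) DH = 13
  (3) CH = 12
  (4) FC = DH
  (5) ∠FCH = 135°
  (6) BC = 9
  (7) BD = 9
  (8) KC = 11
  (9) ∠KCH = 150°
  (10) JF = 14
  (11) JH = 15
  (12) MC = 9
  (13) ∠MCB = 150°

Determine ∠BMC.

Step 1: By the law of cosines on triangle MCB: MB² = 9² + 9² − 2·9·9·cos(150°) = 302.3, so MB ≈ 17.39.
Step 2: By the inverse law of cosines on triangle BMC: cos(∠BMC) = (17.39² + 9² − 9²) / (2·17.39·9) = 302.3/312.96 = 0.9659, so ∠BMC = 15°.

Therefore, the measure of angle ∠BMC = 15°.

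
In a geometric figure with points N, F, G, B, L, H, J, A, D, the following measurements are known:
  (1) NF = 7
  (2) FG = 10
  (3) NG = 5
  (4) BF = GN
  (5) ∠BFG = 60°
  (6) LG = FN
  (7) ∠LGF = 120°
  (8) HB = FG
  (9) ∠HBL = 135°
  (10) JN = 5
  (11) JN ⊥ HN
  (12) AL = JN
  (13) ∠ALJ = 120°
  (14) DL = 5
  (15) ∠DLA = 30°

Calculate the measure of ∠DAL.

From the given relations: AL = JN = 5.
Step 1: By the law of cosines on triangle ALD: AD² = 5² + 5² − 2·5·5·cos(30°) = 6.7, so AD ≈ 2.59.
Step 2: By the inverse law of cosines on triangle DAL: cos(∠DAL) = (2.59² + 5² − 5²) / (2·2.59·5) = 6.7/25.88 = 0.2588, so ∠DAL = 75°.

Therefore, the measure of angle ∠DAL = 75°.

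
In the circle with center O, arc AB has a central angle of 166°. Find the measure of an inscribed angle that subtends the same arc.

By the inscribed angle theorem, the inscribed angle is half the central angle.
Inscribed angle = 166° / 2 = 83°

83°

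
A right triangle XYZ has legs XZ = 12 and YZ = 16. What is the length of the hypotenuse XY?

XY = sqrt(12^2 + 16^2) = sqrt(400) = 20

20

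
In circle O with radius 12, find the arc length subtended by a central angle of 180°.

Arc length = 2πr × θ/360
= 2π × 12 × 1/2
= 12*pi

12*pi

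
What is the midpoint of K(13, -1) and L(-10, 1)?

The midpoint is the point halfway along the segment.
Move half the horizontal distance: 13 + (-10 - 13)/2 = 13 + -23/2 = 3/2
Move half the vertical distance: -1 + (1 - -1)/2 = -1 + 2/2 = 0
Midpoint = (3/2, 0)

(3/2, 0)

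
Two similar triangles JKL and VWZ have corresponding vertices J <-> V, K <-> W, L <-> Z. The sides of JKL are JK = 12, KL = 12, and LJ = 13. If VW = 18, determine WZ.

k = 18/12 = 3/2. WZ = 3/2 * 12 = 18.

18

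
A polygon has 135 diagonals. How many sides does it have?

Using d = n(n - 3)/2, we solve 135 = n(n - 3)/2.
So n(n - 3) = 270.
Testing n = 18: 18 * 15 = 270 = 270. Correct.
The polygon has 18 sides.

18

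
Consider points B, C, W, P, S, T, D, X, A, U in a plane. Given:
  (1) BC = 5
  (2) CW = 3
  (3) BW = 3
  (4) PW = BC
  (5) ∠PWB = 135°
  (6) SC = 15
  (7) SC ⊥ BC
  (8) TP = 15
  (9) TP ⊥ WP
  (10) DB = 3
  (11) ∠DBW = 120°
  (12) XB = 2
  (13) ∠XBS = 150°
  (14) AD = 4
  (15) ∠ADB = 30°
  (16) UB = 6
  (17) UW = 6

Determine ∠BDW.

Step 1: By the law of cosines on triangle DBW: DW² = 3² + 3² − 2·3·3·cos(120°) = 27, so DW = 3·√3.
Step 2: By the inverse law of cosines on triangle BDW: cos(∠BDW) = (3² + (3·√3)² − 3²) / (2·3·3·√3) = 27/31.18 = 0.866, so ∠BDW = 30°.

Therefore, the measure of angle ∠BDW = 30°.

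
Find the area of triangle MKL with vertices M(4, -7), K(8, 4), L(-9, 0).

The Shoelace formula computes the area from vertex coordinates by summing cross products.
For vertices (4,-7), (8,4), (-9,0):
Signed sum = 4*4 - 8*-7 + 8*0 - -9*4 + -9*-7 - 4*0
= 72 + 36 + 63 = 171
Area = (1/2)|171| = 171/2.

171/2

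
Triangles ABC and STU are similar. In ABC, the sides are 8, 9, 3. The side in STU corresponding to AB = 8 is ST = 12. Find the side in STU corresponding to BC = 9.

Similar triangles have proportional sides. Setting up the proportion:
ST / AB = TU / BC
12 / 8 = TU / 9
TU = 9 * 12 / 8 = 27/2.

27/2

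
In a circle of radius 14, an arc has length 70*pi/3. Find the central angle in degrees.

Arc length L = 2πr × θ/360, so θ = 360L / (2πr).
θ = 360 × 70*pi/3 / (2π × 14)
θ = 300°
θ = 300°

300°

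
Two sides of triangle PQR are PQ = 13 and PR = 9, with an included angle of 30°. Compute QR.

Law of cosines: QR^2 = 13^2 + 9^2 - 2(13)(9)cos(30°) = 250 - 117*sqrt(3), so QR = sqrt(250 - 117*sqrt(3)).

sqrt(250 - 117*sqrt(3))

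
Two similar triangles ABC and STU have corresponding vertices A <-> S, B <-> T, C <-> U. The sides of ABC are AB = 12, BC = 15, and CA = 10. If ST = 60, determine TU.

k = 60/12 = 5. TU = 5 * 15 = 75.

75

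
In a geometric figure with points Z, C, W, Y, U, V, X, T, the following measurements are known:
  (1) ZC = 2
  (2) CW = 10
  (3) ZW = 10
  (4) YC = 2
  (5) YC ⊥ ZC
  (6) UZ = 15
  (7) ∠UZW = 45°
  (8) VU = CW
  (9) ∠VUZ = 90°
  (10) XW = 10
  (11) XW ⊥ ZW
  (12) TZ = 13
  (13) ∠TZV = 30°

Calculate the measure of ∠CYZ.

Step 1: By the law of cosines on triangle YCZ: YZ² = 2² + 2² − 2·2·2·cos(90°) = 8, so YZ = 2·√2.
Step 2: By the inverse law of cosines on triangle CYZ: cos(∠CYZ) = (2² + (2·√2)² − 2²) / (2·2·2·√2) = 8/11.31 = 0.7071, so ∠CYZ = 45°.

Therefore, the measure of angle ∠CYZ = 45°.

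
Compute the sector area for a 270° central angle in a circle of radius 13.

Sector area = πr² × θ/360
= π × 13² × 3/4
= π × 169 × 3/4
= 507*pi/4

507*pi/4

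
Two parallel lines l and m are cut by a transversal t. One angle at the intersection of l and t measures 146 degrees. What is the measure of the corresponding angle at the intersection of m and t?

When a transversal crosses parallel lines, angles in the same position at each intersection are called corresponding angles.
These are always equal, so the answer is 146 degrees.

146 degrees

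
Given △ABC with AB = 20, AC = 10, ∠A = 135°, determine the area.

Area = (1/2) * AB * AC * sin(A)
Area = (1/2) * 20 * 10 * sin(135°)
Area = (1/2) * 20 * 10 * sqrt(2)/2
Area = 50*sqrt(2)

50*sqrt(2)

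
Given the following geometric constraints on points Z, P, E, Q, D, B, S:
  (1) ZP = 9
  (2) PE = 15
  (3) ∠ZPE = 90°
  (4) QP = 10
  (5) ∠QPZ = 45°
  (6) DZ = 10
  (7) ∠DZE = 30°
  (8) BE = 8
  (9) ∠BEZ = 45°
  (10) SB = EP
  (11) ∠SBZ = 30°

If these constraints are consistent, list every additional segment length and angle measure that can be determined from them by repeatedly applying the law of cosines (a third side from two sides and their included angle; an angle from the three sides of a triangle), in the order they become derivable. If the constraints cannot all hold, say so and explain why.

The constraints are consistent. Derivable facts, in order:
After 1 step:
- ZE = 3·√34
- ZQ ≈ 7.33
After 2 steps:
- ED ≈ 10.15
- ZB ≈ 13.12
- ∠EZP = 59.04°
- ∠PEZ = 30.96°
- ∠PQZ = 60.26°
- ∠PZQ = 74.74°
After 3 steps:
- ZS ≈ 7.5
- ∠BZE = 25.54°
- ∠DEZ = 29.51°
- ∠EBZ = 109.46°
- ∠EDZ = 120.49°
After 4 steps:
- ∠BSZ = 60.98°
- ∠BZS = 89.02°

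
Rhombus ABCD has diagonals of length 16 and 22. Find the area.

The diagonals of a rhombus divide it into four right triangles.
Each triangle has legs 16/ 2 = 8 and 22/2 = 11, so each has area (1/2)*8*11 = 44.
Four such triangles give total area = (d1 * d2) / 2 = 176.

176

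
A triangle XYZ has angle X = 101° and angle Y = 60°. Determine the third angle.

angle Z = 180 - 101 - 60 = 19 degrees.

19 degrees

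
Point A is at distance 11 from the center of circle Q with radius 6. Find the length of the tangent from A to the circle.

Let T be the point of tangency. Then QT ⊥ AT (radius ⊥ tangent).
In right triangle QTA: QA² = QT² + AT²
11² = 6² + AT²
AT² = 85, AT = sqrt(85)

sqrt(85)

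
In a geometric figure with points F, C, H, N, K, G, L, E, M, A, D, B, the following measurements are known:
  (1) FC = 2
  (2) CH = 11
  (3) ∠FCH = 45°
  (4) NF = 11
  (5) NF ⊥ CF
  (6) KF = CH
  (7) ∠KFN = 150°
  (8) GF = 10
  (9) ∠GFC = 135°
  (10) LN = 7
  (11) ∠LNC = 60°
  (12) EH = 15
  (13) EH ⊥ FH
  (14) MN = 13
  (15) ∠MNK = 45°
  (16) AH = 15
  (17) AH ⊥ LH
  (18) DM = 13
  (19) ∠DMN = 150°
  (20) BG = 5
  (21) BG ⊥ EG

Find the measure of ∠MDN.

Step 1: By the law of cosines on triangle DMN: DN² = 13² + 13² − 2·13·13·cos(150°) = 630.72, so DN ≈ 25.11.
Step 2: By the inverse law of cosines on triangle MDN: cos(∠MDN) = (13² + 25.11² − 13²) / (2·13·25.11) = 630.72/652.97 = 0.9659, so ∠MDN = 15°.

Therefore, the measure of angle ∠MDN = 15°.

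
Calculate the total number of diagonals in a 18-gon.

The number of diagonals in an n-gon is n(n - 3)/2.
For n = 18: 18(18 - 3)/2 = 18 × 15 / 2 = 135.

135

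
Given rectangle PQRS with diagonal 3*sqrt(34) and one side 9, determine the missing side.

The diagonal of a rectangle forms a right triangle with the two sides.
Rearranging the Pythagorean theorem: missing side = sqrt(d^2 - known^2).
= sqrt(306 - 81) = sqrt(225) = 15.

15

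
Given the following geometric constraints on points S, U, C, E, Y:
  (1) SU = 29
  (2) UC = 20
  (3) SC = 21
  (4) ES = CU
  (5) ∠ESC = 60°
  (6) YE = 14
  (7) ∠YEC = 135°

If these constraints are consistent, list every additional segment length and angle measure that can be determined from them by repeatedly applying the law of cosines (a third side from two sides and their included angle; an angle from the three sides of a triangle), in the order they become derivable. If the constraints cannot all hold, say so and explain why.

The constraints are consistent. Derivable facts, in order:
After 1 step:
- CE ≈ 20.52
- ∠CSU = 43.6°
- ∠CUS = 46.4°
- ∠SCU = 90°
After 2 steps:
- CY ≈ 31.99
- ∠CES = 62.42°
- ∠ECS = 57.58°
After 3 steps:
- ∠CYE = 26.97°
- ∠ECY = 18.03°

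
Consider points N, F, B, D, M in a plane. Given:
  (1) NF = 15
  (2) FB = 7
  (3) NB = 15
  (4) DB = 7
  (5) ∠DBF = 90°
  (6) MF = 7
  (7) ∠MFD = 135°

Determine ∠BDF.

Step 1: By the law of cosines on triangle DBF: DF² = 7² + 7² − 2·7·7·cos(90°) = 98, so DF = 7·√2.
Step 2: By the inverse law of cosines on triangle BDF: cos(∠BDF) = (7² + (7·√2)² − 7²) / (2·7·7·√2) = 98/138.59 = 0.7071, so ∠BDF = 45°.

Therefore, the measure of angle ∠BDF = 45°.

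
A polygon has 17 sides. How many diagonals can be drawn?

Total line segments between 17 vertices = C(17,2) = 136.
Subtract the 17 sides: 136 - 17 = 119 diagonals.

119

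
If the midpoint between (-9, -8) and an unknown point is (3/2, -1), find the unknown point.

Using the midpoint formula: M = ((x1 + x2)/2, (y1 + y2)/2)
We know M = (3/2, -1) and S = (-9, -8)
For x: 3/2 = (-9 + x2)/2, so x2 = 2*3/2 - -9 = 12
For y: -1 = (-8 + y2)/2, so y2 = 2*-1 - -8 = 6
P = (12, 6)

(12, 6)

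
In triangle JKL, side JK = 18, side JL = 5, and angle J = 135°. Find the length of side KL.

When two sides and the included angle are known, the law of cosines gives the third side.
c^2 = a^2 + b^2 - 2ab cos(C) generalizes the Pythagorean theorem to non-right triangles.
Here: KL^2 = 324 + 25 - 180*(-sqrt(2)/2) = 90*sqrt(2) + 349
KL = sqrt(90*sqrt(2) + 349)

sqrt(90*sqrt(2) + 349)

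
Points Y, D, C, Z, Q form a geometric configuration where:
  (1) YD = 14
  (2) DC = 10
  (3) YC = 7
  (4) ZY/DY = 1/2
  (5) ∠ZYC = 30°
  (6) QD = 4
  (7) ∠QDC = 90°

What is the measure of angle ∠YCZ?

From the given relations: ZY = 1/2·DY = 1/2·14 = 7.
Step 1: By the law of cosines on triangle CYZ: CZ² = 7² + 7² − 2·7·7·cos(30°) = 13.13, so CZ ≈ 3.62.
Step 2: By the inverse law of cosines on triangle YCZ: cos(∠YCZ) = (7² + 3.62² − 7²) / (2·7·3.62) = 13.13/50.73 = 0.2588, so ∠YCZ = 75°.

Therefore, the measure of angle ∠YCZ = 75°.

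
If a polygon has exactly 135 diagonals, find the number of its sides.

Using d = n(n - 3)/2, we solve 135 = n(n - 3)/2.
So n(n - 3) = 270.
Testing n = 18: 18 * 15 = 270 = 270. Correct.
The polygon has 18 sides.

18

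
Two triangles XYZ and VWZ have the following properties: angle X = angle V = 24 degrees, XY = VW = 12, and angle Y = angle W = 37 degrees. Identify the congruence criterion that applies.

The given information matches ASA: Two pairs of corresponding angles and the included side are equal (Angle-Side-Angle).

ASA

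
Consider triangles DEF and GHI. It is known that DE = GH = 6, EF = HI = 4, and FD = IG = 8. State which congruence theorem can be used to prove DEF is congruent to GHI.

The given information provides:
DE = GH = 6, EF = HI = 4, and FD = IG = 8
This matches the SSS congruence theorem.
All three pairs of corresponding sides are equal (Side-Side-Side).

SSS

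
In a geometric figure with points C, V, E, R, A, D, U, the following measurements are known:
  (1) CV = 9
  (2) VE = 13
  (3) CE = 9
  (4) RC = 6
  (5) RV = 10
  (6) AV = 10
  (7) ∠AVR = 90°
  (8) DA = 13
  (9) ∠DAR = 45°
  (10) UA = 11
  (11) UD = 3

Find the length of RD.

Step 1: By the law of cosines on triangle RVA: RA² = 10² + 10² − 2·10·10·cos(90°) = 200, so RA = 10·√2.
Step 2: By the law of cosines on triangle RAD: RD² = (10·√2)² + 13² − 2·10·√2·13·cos(45°) = 109, so RD = √109.

Therefore, the length of RD = √109.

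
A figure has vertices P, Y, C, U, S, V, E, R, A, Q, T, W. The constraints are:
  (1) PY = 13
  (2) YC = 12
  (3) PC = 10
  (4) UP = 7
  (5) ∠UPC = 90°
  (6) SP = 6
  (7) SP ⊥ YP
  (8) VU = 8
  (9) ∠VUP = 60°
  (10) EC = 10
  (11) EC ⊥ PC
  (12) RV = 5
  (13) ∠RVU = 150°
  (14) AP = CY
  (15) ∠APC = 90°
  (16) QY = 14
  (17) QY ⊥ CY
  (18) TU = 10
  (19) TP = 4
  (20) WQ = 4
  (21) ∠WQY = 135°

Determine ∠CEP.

Step 1: By the law of cosines on triangle ECP: EP² = 10² + 10² − 2·10·10·cos(90°) = 200, so EP = 10·√2.
Step 2: By the inverse law of cosines on triangle CEP: cos(∠CEP) = (10² + (10·√2)² − 10²) / (2·10·10·√2) = 200/282.84 = 0.7071, so ∠CEP = 45°.

Therefore, the measure of angle ∠CEP = 45°.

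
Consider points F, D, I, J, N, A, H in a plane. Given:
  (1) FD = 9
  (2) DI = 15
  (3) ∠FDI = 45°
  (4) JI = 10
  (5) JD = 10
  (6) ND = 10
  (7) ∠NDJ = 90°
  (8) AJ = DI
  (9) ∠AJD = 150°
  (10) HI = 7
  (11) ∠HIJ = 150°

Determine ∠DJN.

Step 1: By the law of cosines on triangle JDN: JN² = 10² + 10² − 2·10·10·cos(90°) = 200, so JN = 10·√2.
Step 2: By the inverse law of cosines on triangle DJN: cos(∠DJN) = (10² + (10·√2)² − 10²) / (2·10·10·√2) = 200/282.84 = 0.7071, so ∠DJN = 45°.

Therefore, the measure of angle ∠DJN = 45°.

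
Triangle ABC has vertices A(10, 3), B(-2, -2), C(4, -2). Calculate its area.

Shoelace: Area = (1/2)|10(-2--2) + -2(-2-3) + 4(3--2)| = (1/2)(30) = 15

15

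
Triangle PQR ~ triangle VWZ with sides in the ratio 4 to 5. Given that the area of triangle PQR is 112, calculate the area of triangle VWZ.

The ratio of areas of similar triangles = (side ratio)^2.
Side ratio = 4:5, so area ratio = 16:25.
Area of VWZ / Area of PQR = 25/16
Area of VWZ = 112 * 25/16 = 175

175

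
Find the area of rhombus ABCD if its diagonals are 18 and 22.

Area = (18 * 22) / 2 = 396 / 2 = 198

198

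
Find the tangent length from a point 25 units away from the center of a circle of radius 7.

Let T be the point of tangency. Then QT ⊥ MT (radius ⊥ tangent).
In right triangle QTM: QM² = QT² + MT²
25² = 7² + MT²
MT² = 576, MT = 24

24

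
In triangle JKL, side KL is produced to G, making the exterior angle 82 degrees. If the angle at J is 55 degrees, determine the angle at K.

The exterior angle theorem states that an exterior angle equals the sum of the two non-adjacent interior angles.
So 82 = 55 + angle K, which gives angle K = 82 - 55 = 27 degrees.

27 degrees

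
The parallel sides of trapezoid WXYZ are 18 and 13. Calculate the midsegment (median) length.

The midsegment of a trapezoid = (base1 + base2) / 2
midsegment = (18 + 13) / 2
midsegment = 31 / 2
midsegment = 31/2

31/2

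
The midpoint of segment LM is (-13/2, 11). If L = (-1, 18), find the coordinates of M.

Using the midpoint formula: M = ((x1 + x2)/2, (y1 + y2)/2)
We know M = (-13/2, 11) and L = (-1, 18)
For x: -13/2 = (-1 + x2)/2, so x2 = 2*-13/2 - -1 = -12
For y: 11 = (18 + y2)/2, so y2 = 2*11 - 18 = 4
M = (-12, 4)

(-12, 4)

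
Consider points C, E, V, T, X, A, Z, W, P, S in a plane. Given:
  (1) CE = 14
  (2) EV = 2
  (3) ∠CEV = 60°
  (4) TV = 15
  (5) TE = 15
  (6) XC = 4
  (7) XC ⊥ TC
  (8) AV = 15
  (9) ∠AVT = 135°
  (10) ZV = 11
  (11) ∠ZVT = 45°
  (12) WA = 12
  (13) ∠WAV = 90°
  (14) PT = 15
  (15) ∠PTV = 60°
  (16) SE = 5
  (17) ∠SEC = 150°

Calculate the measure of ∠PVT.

Step 1: By the law of cosines on triangle VTP: VP² = 15² + 15² − 2·15·15·cos(60°) = 225, so VP = 15.
Step 2: By the inverse law of cosines on triangle PVT: cos(∠PVT) = (15² + 15² − 15²) / (2·15·15) = 225/450 = 0.5, so ∠PVT = 60°.

Therefore, the measure of angle ∠PVT = 60°.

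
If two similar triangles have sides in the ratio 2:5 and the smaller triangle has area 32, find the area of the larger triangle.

The ratio of areas of similar triangles = (side ratio)^2.
Side ratio = 2:5, so area ratio = 4:25.
Area of the larger triangle / Area of the smaller triangle = 25/4
Area of the larger triangle = 32 * 25/4 = 200

200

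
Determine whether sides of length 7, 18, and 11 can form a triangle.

The longest side is 18. The other two sides sum to 7 + 11 = 18.
Since 18 ≤ 18, the two shorter sides cannot reach around to close the triangle.

No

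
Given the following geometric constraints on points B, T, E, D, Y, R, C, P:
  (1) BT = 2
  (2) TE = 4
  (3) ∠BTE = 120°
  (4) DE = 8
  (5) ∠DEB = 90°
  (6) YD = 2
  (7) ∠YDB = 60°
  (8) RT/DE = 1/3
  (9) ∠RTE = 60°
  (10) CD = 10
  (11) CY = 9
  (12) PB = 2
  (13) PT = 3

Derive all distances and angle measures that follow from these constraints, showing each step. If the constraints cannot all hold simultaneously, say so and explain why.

The constraints are consistent.

From the given relations:
  RT = 1/3·DE = 1/3·8 ≈ 2.67

Step 1: From BT = 2, TE = 4, and ∠BTE = 120°, by the law of cosines:
  BE² = BT² + TE² - 2·BT·TE·cos(120°) = 4 + 16 + 8 = 28
  BE = 2·√7

Step 2: From ET = 4, TR = 2.67, and ∠ETR = 60°, by the law of cosines:
  ER² = ET² + TR² - 2·ET·TR·cos(60°) = 16 + 7.111 - 10.67 = 12.44
  ER = 4/3·√7

Step 3: From BP = 2, BT = 2, PT = 3, by the inverse law of cosines:
  cos(∠PBT) = (BP² + BT² - PT²) / (2·BP·BT)
  ∠PBT = 97.18°

Step 4: From TB = 2, TP = 3, BP = 2, by the inverse law of cosines:
  cos(∠BTP) = (TB² + TP² - BP²) / (2·TB·TP)
  ∠BTP = 41.41°

Step 5: From DC = 10, DY = 2, CY = 9, by the inverse law of cosines:
  cos(∠CDY) = (DC² + DY² - CY²) / (2·DC·DY)
  ∠CDY = 54.9°

Step 6: From YC = 9, YD = 2, CD = 10, by the inverse law of cosines:
  cos(∠CYD) = (YC² + YD² - CD²) / (2·YC·YD)
  ∠CYD = 114.62°

Step 7: From CD = 10, CY = 9, DY = 2, by the inverse law of cosines:
  cos(∠DCY) = (CD² + CY² - DY²) / (2·CD·CY)
  ∠DCY = 10.48°

Step 8: From PB = 2, PT = 3, BT = 2, by the inverse law of cosines:
  cos(∠BPT) = (PB² + PT² - BT²) / (2·PB·PT)
  ∠BPT = 41.41°

Step 9: From BE = 2·√7, ED = 8, and ∠BED = 90°, by the law of cosines:
  BD² = BE² + ED² - 2·BE·ED·cos(90°) = 28 + 64 - 0 = 92
  BD = 2·√23

Step 10: From BE = 2·√7, BT = 2, ET = 4, by the inverse law of cosines:
  cos(∠EBT) = (BE² + BT² - ET²) / (2·BE·BT)
  ∠EBT = 40.89°

Step 11: From EB = 2·√7, ET = 4, BT = 2, by the inverse law of cosines:
  cos(∠BET) = (EB² + ET² - BT²) / (2·EB·ET)
  ∠BET = 19.11°

Step 12: From ER = 4/3·√7, ET = 4, RT = 2.67, by the inverse law of cosines:
  cos(∠RET) = (ER² + ET² - RT²) / (2·ER·ET)
  ∠RET = 40.89°

Step 13: From RE = 4/3·√7, RT = 2.67, ET = 4, by the inverse law of cosines:
  cos(∠ERT) = (RE² + RT² - ET²) / (2·RE·RT)
  ∠ERT = 79.11°

Step 14: From BD = 2·√23, DY = 2, and ∠BDY = 60°, by the law of cosines:
  BY² = BD² + DY² - 2·BD·DY·cos(60°) = 92 + 4 - 19.18 = 76.82
  BY ≈ 8.76

Step 15: From BD = 2·√23, BE = 2·√7, DE = 8, by the inverse law of cosines:
  cos(∠DBE) = (BD² + BE² - DE²) / (2·BD·BE)
  ∠DBE = 56.52°

Step 16: From DB = 2·√23, DE = 8, BE = 2·√7, by the inverse law of cosines:
  cos(∠BDE) = (DB² + DE² - BE²) / (2·DB·DE)
  ∠BDE = 33.48°

Step 17: From BD = 2·√23, BY = 8.76, DY = 2, by the inverse law of cosines:
  cos(∠DBY) = (BD² + BY² - DY²) / (2·BD·BY)
  ∠DBY = 11.4°

Step 18: From YB = 8.76, YD = 2, BD = 2·√23, by the inverse law of cosines:
  cos(∠BYD) = (YB² + YD² - BD²) / (2·YB·YD)
  ∠BYD = 108.6°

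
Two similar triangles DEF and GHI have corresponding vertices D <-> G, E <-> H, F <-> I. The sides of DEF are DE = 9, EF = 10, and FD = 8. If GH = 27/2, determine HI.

Similar triangles have proportional sides. Setting up the proportion:
GH / DE = HI / EF
27/2 / 9 = HI / 10
HI = 10 * 27/2 / 9 = 15.

15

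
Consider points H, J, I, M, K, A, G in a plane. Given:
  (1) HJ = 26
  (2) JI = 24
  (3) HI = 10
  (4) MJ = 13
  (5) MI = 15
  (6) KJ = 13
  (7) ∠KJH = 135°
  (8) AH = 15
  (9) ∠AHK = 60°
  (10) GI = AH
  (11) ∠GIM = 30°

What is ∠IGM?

From the given relations: GI = AH = 15.
Step 1: By the law of cosines on triangle GIM: GM² = 15² + 15² − 2·15·15·cos(30°) = 60.29, so GM ≈ 7.76.
Step 2: By the inverse law of cosines on triangle IGM: cos(∠IGM) = (15² + 7.76² − 15²) / (2·15·7.76) = 60.29/232.94 = 0.2588, so ∠IGM = 75°.

Therefore, the measure of angle ∠IGM = 75°.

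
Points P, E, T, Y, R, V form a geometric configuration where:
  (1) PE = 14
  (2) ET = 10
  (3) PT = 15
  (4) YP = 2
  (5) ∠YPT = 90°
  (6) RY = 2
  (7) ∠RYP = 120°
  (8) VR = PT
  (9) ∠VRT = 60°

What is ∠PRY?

Step 1: By the law of cosines on triangle RYP: RP² = 2² + 2² − 2·2·2·cos(120°) = 12, so RP = 2·√3.
Step 2: By the inverse law of cosines on triangle PRY: cos(∠PRY) = ((2·√3)² + 2² − 2²) / (2·2·√3·2) = 12/13.86 = 0.866, so ∠PRY = 30°.

Therefore, the measure of angle ∠PRY = 30°.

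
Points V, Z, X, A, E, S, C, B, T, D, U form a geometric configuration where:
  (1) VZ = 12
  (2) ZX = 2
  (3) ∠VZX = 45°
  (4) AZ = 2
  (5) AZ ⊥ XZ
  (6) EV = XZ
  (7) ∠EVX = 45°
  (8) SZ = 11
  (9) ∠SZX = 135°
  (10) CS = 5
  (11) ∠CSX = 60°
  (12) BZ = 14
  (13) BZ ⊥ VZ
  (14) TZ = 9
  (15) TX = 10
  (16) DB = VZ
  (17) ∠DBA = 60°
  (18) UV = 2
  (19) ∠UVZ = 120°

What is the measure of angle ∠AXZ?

Step 1: By the law of cosines on triangle XZA: XA² = 2² + 2² − 2·2·2·cos(90°) = 8, so XA = 2·√2.
Step 2: By the inverse law of cosines on triangle AXZ: cos(∠AXZ) = ((2·√2)² + 2² − 2²) / (2·2·√2·2) = 8/11.31 = 0.7071, so ∠AXZ = 45°.

Therefore, the measure of angle ∠AXZ = 45°.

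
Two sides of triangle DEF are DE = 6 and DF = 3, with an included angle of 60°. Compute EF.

When two sides and the included angle are known, the law of cosines gives the third side.
c^2 = a^2 + b^2 - 2ab cos(C) generalizes the Pythagorean theorem to non-right triangles.
Here: EF^2 = 36 + 9 - 36*(1/2) = 27
EF = 3*sqrt(3)

3*sqrt(3)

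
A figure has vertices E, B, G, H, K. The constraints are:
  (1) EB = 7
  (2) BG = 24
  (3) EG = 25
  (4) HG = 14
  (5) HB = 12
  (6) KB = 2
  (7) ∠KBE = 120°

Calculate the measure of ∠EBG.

Step 1: By the inverse law of cosines on triangle EBG: cos(∠EBG) = (7² + 24² − 25²) / (2·7·24) = 0/336 = 0, so ∠EBG = 90°.

Therefore, the measure of angle ∠EBG = 90°.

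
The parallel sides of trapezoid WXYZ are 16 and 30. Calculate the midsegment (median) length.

The midsegment (median) of a trapezoid connects the midpoints of the non-parallel sides.
Its length is the average of the two bases: (16 + 30) / 2 = 23.

23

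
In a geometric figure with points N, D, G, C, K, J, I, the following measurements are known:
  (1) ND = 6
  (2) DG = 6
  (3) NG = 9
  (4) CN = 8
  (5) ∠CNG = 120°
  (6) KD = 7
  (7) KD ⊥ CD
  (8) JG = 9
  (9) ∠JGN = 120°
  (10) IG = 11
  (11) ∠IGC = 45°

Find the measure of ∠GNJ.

Step 1: By the law of cosines on triangle NGJ: NJ² = 9² + 9² − 2·9·9·cos(120°) = 243, so NJ = 9·√3.
Step 2: By the inverse law of cosines on triangle GNJ: cos(∠GNJ) = (9² + (9·√3)² − 9²) / (2·9·9·√3) = 243/280.59 = 0.866, so ∠GNJ = 30°.

Therefore, the measure of angle ∠GNJ = 30°.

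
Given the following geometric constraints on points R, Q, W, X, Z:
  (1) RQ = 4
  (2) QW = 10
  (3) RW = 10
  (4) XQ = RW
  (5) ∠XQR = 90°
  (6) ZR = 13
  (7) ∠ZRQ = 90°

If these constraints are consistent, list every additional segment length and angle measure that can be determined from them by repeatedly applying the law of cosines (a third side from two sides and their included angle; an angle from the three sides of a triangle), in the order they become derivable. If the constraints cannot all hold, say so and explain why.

The constraints are consistent. Derivable facts, in order:
After 1 step:
- QZ = √185
- RX = 2·√29
- ∠QRW = 78.46°
- ∠QWR = 23.07°
- ∠RQW = 78.46°
After 2 steps:
- ∠QRX = 68.2°
- ∠QXR = 21.8°
- ∠QZR = 17.1°
- ∠RQZ = 72.9°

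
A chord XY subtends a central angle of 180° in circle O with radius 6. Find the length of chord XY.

Chord = 2(6) sin(90°) = 12

12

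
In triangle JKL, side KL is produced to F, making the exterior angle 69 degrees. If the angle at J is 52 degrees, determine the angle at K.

angle K = 69 - 52 = 17 degrees (exterior angle theorem).

17 degrees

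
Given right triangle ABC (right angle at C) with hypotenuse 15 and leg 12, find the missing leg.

By the Pythagorean theorem: BC^2 = AB^2 - AC^2
BC^2 = 15^2 - 12^2 = 225 - 144 = 81
BC = sqrt(81) = 9

9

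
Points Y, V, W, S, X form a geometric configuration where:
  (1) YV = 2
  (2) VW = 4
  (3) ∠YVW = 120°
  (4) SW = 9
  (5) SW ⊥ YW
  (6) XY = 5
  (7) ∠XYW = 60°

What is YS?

Step 1: By the law of cosines on triangle YVW: YW² = 2² + 4² − 2·2·4·cos(120°) = 28, so YW = 2·√7.
Step 2: By the law of cosines on triangle YWS: YS² = (2·√7)² + 9² − 2·2·√7·9·cos(90°) = 109, so YS = √109.

Therefore, the length of YS = √109.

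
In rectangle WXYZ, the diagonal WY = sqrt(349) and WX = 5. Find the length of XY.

The diagonal of a rectangle forms a right triangle with the two sides.
Rearranging the Pythagorean theorem: missing side = sqrt(d^2 - known^2).
= sqrt(349 - 25) = sqrt(324) = 18.

18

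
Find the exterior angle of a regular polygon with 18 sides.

Each exterior angle of a regular n-gon is 360 / n.
For n = 18: 360 / 18 = 20 degrees.

20 degrees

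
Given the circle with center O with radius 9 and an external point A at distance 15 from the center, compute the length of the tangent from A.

tangent = √(d² - r²) = √(15² - 9²) = √(225 - 81) = √144 = 12

12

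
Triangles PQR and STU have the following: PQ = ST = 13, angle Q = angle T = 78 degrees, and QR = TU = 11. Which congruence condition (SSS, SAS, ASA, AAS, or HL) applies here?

The given information provides:
PQ = ST = 13, angle Q = angle T = 78 degrees, and QR = TU = 11
This matches the SAS congruence theorem.
Two pairs of corresponding sides and the included angle are equal (Side-Angle-Side).

SAS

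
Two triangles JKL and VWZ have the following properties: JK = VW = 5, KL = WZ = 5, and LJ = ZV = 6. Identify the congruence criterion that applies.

Consider the given information: JK = VW = 5, KL = WZ = 5, and LJ = ZV = 6
This is not ASA or HL: ASA requires two angles and the side between them. HL only applies to right triangles with matching hypotenuse and leg.
The correct criterion is SSS. All three pairs of corresponding sides are equal (Side-Side-Side).

SSS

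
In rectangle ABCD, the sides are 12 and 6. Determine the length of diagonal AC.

Using the Pythagorean theorem:
d² = 12² + 6² = 144 + 36 = 180
d = sqrt(180) = 6*sqrt(5)

6*sqrt(5)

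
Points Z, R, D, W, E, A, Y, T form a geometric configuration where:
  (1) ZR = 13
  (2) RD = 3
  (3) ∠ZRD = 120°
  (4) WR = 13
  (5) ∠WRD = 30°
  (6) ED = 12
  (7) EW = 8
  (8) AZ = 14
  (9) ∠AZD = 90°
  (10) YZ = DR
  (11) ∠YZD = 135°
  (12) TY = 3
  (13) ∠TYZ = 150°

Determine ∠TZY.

From the given relations: YZ = DR = 3.
Step 1: By the law of cosines on triangle ZYT: ZT² = 3² + 3² − 2·3·3·cos(150°) = 33.59, so ZT ≈ 5.8.
Step 2: By the inverse law of cosines on triangle TZY: cos(∠TZY) = (5.8² + 3² − 3²) / (2·5.8·3) = 33.59/34.77 = 0.9659, so ∠TZY = 15°.

Therefore, the measure of angle ∠TZY = 15°.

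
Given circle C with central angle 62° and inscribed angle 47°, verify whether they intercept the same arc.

By the inscribed angle theorem, the inscribed angle for a central angle of 62° should be 62° / 2 = 31°.
The given inscribed angle is 47°, which does not equal 31°.
Therefore, no, they do not correspond to the same arc.

No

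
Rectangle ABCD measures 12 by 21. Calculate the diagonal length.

A rectangle's diagonal splits it into two right triangles, with the diagonal as the hypotenuse.
By the Pythagorean theorem, d^2 = 12^2 + 21^2 = 585.
Therefore d = sqrt(585) = 3*sqrt(65).

3*sqrt(65)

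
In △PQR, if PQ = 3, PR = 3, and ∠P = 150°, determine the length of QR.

When two sides and the included angle are known, the law of cosines gives the third side.
c^2 = a^2 + b^2 - 2ab cos(C) generalizes the Pythagorean theorem to non-right triangles.
Here: QR^2 = 9 + 9 - 18*(-sqrt(3)/2) = 9*sqrt(3) + 18
QR = 3*sqrt(sqrt(3) + 2)

3*sqrt(sqrt(3) + 2)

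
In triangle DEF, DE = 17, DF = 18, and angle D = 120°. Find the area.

Area = (1/2) * DE * DF * sin(D)
Area = (1/2) * 17 * 18 * sin(120°)
Area = (1/2) * 17 * 18 * sqrt(3)/2
Area = 153*sqrt(3)/2

153*sqrt(3)/2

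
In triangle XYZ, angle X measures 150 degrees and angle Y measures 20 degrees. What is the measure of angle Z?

By the triangle angle sum property, the three interior angles of any triangle add up to 180°.
We know angle X = 150° and angle Y = 20°, so their sum is 170°.
Therefore angle Z = 180° - 170° = 10°.

10 degrees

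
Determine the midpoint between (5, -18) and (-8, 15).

M = ((x₁ + x₂)/2, (y₁ + y₂)/2)
= ((5 + -8)/2, (-18 + 15)/2)
= (-3/2, -3/2) = (-3/2, -3/2)

(-3/2, -3/2)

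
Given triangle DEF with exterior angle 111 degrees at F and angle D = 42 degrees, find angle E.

By the exterior angle theorem: exterior angle = sum of remote interior angles.
111 = 42 + angle E
angle E = 111 - 42 = 69 degrees

69 degrees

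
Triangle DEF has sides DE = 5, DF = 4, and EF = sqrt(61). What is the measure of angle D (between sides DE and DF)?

By the inverse law of cosines: cos(D) = (DE² + DF² - EF²) / (2 × DE × DF)
cos(D) = (5² + 4² - (sqrt(61))²) / (2 × 5 × 4)
cos(D) = (25 + 16 - (61)) / 40
cos(D) = -1/2
D = arccos(-1/2) = 120°

120°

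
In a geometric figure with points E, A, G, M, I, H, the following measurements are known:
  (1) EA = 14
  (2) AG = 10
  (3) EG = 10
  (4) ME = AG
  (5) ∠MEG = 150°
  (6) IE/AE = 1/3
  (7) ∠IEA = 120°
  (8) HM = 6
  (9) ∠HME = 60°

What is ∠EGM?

From the given relations: ME = AG = 10.
Step 1: By the law of cosines on triangle GEM: GM² = 10² + 10² − 2·10·10·cos(150°) = 373.21, so GM ≈ 19.32.
Step 2: By the inverse law of cosines on triangle EGM: cos(∠EGM) = (10² + 19.32² − 10²) / (2·10·19.32) = 373.21/386.37 = 0.9659, so ∠EGM = 15°.

Therefore, the measure of angle ∠EGM = 15°.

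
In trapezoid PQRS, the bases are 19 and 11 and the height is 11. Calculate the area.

Area = (19 + 11) * 11 / 2 = 330 / 2 = 165

165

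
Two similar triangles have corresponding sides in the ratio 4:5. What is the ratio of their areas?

Area scales with the square of linear dimensions. If every length is multiplied by 4/5, then the area is multiplied by (4/5)^2 = 16/25.
The area ratio is 16:25.

16:25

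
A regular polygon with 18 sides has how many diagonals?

Each of the 18 vertices connects to 15 non-adjacent vertices via diagonals.
Total connections = 18 × 15 = 270, but each diagonal is counted twice.
Number of diagonals = 270 / 2 = 135.

135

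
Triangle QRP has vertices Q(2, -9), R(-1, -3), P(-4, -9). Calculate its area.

Using the Shoelace formula for a triangle:
Area = (1/2)|x0(y1 - y2) + x1(y2 - y0) + x2(y0 - y1)|
Area = (1/2)|2(-3 - -9) + -1(-9 - -9) + -4(-9 - -3)|
Area = (1/2)|12 + 0 + 24|
Area = (1/2)|36|
Area = (1/2)(36)
Area = 18

18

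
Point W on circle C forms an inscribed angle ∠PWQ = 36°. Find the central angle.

The inscribed angle theorem states that a central angle is always twice any inscribed angle that subtends the same arc.
Since the inscribed angle is 36°, the central angle = 2 × 36° = 72°.

72°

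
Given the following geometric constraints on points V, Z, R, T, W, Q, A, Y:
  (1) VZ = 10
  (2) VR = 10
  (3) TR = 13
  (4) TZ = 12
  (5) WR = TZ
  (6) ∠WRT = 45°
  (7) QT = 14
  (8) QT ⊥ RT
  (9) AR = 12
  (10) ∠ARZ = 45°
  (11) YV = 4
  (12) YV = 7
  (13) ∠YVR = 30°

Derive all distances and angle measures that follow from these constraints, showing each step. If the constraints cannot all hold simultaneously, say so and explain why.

These constraints are not satisfiable: (11) YV = 4 and (12) YV = 7 assign two different lengths to the same segment. No planar figure meets all of them, so nothing further can be derived.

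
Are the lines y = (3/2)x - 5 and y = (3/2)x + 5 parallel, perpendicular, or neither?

Slope of line 1: m1 = 3/2
Slope of line 2: m2 = 3/2
Two lines are parallel if and only if they have equal slopes (or both are vertical).
Here m1 = m2 = 3/2, confirming the lines are parallel.

Parallel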